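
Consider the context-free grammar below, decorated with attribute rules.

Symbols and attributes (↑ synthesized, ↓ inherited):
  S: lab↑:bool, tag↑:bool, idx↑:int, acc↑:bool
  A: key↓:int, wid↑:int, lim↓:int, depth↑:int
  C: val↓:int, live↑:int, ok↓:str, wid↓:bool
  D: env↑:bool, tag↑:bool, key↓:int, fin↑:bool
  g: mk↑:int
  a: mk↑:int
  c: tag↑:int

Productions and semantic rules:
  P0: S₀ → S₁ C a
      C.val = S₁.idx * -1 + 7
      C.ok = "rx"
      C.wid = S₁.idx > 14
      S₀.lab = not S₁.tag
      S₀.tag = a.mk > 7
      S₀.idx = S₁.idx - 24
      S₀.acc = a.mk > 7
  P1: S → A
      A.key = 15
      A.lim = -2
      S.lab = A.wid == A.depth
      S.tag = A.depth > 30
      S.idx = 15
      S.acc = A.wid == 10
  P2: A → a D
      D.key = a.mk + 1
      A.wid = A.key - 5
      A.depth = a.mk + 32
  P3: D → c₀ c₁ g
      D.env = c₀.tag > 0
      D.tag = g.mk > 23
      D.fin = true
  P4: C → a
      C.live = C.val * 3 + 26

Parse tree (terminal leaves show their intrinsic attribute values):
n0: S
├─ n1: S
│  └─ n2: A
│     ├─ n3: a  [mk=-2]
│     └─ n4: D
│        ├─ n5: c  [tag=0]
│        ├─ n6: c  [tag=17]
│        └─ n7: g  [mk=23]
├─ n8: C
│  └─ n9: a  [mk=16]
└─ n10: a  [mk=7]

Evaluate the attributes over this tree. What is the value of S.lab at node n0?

true

1. n2.key = 15  [15]
2. n2.lim = -2  [-2]
3. n3.mk = -2  [terminal]
4. n4.key = -1  [a.mk + 1]
5. n5.tag = 0  [terminal]
6. n6.tag = 17  [terminal]
7. n7.mk = 23  [terminal]
8. n4.env = false  [c₀.tag > 0]
9. n4.tag = false  [g.mk > 23]
10. n4.fin = true  [true]
11. n2.wid = 10  [A.key - 5]
12. n2.depth = 30  [a.mk + 32]
13. n1.lab = false  [A.wid == A.depth]
14. n1.tag = false  [A.depth > 30]
15. n1.idx = 15  [15]
16. n1.acc = true  [A.wid == 10]
17. n8.val = -8  [S₁.idx * -1 + 7]
18. n8.ok = "rx"  ["rx"]
19. n8.wid = true  [S₁.idx > 14]
20. n9.mk = 16  [terminal]
21. n8.live = 2  [C.val * 3 + 26]
22. n10.mk = 7  [terminal]
23. n0.lab = true  [not S₁.tag]
24. n0.tag = false  [a.mk > 7]
25. n0.idx = -9  [S₁.idx - 24]
26. n0.acc = false  [a.mk > 7]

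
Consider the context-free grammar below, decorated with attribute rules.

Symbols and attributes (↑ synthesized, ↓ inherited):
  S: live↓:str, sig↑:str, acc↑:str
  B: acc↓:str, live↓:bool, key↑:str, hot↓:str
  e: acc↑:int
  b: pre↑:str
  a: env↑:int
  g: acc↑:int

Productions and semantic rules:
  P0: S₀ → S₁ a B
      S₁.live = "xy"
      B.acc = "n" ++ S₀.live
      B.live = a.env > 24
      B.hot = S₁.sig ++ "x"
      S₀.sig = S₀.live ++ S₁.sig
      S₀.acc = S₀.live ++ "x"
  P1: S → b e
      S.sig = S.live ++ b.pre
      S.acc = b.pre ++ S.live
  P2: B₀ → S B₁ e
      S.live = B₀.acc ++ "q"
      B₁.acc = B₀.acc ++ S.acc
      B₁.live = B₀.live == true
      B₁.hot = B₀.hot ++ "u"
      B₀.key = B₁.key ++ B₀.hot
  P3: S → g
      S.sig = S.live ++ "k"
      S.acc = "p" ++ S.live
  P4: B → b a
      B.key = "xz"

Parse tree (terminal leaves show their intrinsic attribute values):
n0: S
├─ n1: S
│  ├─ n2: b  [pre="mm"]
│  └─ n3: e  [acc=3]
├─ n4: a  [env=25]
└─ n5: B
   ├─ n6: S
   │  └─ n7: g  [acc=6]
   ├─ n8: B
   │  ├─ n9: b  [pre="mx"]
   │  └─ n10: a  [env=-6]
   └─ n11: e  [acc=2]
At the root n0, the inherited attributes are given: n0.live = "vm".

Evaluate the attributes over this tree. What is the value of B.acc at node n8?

1. n0.live = "vm"  [given at root]
2. n1.live = "xy"  ["xy"]
3. n2.pre = "mm"  [terminal]
4. n3.acc = 3  [terminal]
5. n1.sig = "xymm"  [S.live ++ b.pre]
6. n1.acc = "mmxy"  [b.pre ++ S.live]
7. n4.env = 25  [terminal]
8. n5.acc = "nvm"  ["n" ++ S₀.live]
9. n5.live = true  [a.env > 24]
10. n5.hot = "xymmx"  [S₁.sig ++ "x"]
11. n6.live = "nvmq"  [B₀.acc ++ "q"]
12. n7.acc = 6  [terminal]
13. n6.sig = "nvmqk"  [S.live ++ "k"]
14. n6.acc = "pnvmq"  ["p" ++ S.live]
15. n8.acc = "nvmpnvmq"  [B₀.acc ++ S.acc]
16. n8.live = true  [B₀.live == true]
17. n8.hot = "xymmxu"  [B₀.hot ++ "u"]
18. n9.pre = "mx"  [terminal]
19. n10.env = -6  [terminal]
20. n8.key = "xz"  ["xz"]
21. n11.acc = 2  [terminal]
22. n5.key = "xzxymmx"  [B₁.key ++ B₀.hot]
23. n0.sig = "vmxymm"  [S₀.live ++ S₁.sig]
24. n0.acc = "vmx"  [S₀.live ++ "x"]

"nvmpnvmq"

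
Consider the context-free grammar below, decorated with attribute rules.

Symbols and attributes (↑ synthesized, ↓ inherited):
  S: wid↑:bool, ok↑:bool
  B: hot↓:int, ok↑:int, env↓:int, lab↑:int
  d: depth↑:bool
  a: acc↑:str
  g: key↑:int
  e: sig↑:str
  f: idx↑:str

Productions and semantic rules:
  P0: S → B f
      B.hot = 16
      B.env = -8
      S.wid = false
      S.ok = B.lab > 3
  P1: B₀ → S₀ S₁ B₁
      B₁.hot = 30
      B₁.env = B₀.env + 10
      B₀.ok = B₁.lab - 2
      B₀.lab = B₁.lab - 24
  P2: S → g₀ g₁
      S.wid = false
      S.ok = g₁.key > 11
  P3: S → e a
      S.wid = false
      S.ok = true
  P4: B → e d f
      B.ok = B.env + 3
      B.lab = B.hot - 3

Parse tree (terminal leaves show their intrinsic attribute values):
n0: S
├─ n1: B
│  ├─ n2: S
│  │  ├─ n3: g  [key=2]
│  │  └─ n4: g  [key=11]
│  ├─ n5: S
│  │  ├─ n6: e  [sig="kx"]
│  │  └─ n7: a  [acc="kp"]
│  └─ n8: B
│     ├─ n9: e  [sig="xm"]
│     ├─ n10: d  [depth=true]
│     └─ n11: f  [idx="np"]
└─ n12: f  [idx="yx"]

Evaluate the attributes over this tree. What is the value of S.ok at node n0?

false

1. n1.hot = 16  [16]
2. n1.env = -8  [-8]
3. n3.key = 2  [terminal]
4. n4.key = 11  [terminal]
5. n2.wid = false  [false]
6. n2.ok = false  [g₁.key > 11]
7. n6.sig = "kx"  [terminal]
8. n7.acc = "kp"  [terminal]
9. n5.wid = false  [false]
10. n5.ok = true  [true]
11. n8.hot = 30  [30]
12. n8.env = 2  [B₀.env + 10]
13. n9.sig = "xm"  [terminal]
14. n10.depth = true  [terminal]
15. n11.idx = "np"  [terminal]
16. n8.ok = 5  [B.env + 3]
17. n8.lab = 27  [B.hot - 3]
18. n1.ok = 25  [B₁.lab - 2]
19. n1.lab = 3  [B₁.lab - 24]
20. n12.idx = "yx"  [terminal]
21. n0.wid = false  [false]
22. n0.ok = false  [B.lab > 3]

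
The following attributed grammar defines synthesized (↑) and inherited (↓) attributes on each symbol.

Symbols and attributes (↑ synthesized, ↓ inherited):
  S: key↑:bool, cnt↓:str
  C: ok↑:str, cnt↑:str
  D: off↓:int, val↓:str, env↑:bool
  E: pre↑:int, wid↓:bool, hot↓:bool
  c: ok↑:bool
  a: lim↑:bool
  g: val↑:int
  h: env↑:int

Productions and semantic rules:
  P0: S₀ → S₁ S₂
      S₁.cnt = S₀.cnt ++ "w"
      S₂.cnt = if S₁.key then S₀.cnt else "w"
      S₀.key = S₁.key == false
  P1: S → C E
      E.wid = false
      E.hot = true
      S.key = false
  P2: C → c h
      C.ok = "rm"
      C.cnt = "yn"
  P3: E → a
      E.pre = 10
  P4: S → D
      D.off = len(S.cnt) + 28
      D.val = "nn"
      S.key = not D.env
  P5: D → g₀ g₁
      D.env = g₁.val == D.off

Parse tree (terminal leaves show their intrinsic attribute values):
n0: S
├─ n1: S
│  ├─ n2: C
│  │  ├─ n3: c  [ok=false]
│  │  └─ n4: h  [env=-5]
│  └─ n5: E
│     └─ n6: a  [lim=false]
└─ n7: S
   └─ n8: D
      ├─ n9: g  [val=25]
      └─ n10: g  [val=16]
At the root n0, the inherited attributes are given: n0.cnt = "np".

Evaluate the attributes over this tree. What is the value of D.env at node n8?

false

1. n0.cnt = "np"  [given at root]
2. n1.cnt = "npw"  [S₀.cnt ++ "w"]
3. n3.ok = false  [terminal]
4. n4.env = -5  [terminal]
5. n2.ok = "rm"  ["rm"]
6. n2.cnt = "yn"  ["yn"]
7. n5.wid = false  [false]
8. n5.hot = true  [true]
9. n6.lim = false  [terminal]
10. n5.pre = 10  [10]
11. n1.key = false  [false]
12. n7.cnt = "w"  [if S₁.key then S₀.cnt else "w"]
13. n8.off = 29  [len(S.cnt) + 28]
14. n8.val = "nn"  ["nn"]
15. n9.val = 25  [terminal]
16. n10.val = 16  [terminal]
17. n8.env = false  [g₁.val == D.off]
18. n7.key = true  [not D.env]
19. n0.key = true  [S₁.key == false]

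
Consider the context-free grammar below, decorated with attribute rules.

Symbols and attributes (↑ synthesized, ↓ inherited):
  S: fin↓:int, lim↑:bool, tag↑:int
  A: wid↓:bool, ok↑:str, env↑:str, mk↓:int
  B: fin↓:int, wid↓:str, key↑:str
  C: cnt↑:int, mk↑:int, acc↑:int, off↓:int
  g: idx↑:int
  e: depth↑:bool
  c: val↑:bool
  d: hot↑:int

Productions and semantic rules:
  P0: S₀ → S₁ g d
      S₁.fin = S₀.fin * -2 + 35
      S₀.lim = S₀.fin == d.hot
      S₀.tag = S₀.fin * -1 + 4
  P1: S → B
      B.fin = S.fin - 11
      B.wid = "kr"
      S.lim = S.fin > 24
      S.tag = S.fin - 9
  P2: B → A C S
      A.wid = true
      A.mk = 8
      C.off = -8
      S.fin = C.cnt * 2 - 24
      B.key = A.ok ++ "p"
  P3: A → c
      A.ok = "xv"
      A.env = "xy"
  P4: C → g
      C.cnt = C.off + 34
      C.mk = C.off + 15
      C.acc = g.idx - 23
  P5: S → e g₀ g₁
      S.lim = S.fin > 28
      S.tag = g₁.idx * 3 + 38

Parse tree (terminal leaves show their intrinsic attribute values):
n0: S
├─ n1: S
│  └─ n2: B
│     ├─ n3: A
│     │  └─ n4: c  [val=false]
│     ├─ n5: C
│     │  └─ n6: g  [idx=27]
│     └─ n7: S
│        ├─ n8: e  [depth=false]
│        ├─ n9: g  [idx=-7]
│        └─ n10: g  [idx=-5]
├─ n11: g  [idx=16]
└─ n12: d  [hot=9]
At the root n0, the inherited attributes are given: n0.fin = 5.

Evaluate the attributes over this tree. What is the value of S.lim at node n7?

false

1. n0.fin = 5  [given at root]
2. n1.fin = 25  [S₀.fin * -2 + 35]
3. n2.fin = 14  [S.fin - 11]
4. n2.wid = "kr"  ["kr"]
5. n3.wid = true  [true]
6. n3.mk = 8  [8]
7. n4.val = false  [terminal]
8. n3.ok = "xv"  ["xv"]
9. n3.env = "xy"  ["xy"]
10. n5.off = -8  [-8]
11. n6.idx = 27  [terminal]
12. n5.cnt = 26  [C.off + 34]
13. n5.mk = 7  [C.off + 15]
14. n5.acc = 4  [g.idx - 23]
15. n7.fin = 28  [C.cnt * 2 - 24]
16. n8.depth = false  [terminal]
17. n9.idx = -7  [terminal]
18. n10.idx = -5  [terminal]
19. n7.lim = false  [S.fin > 28]
20. n7.tag = 23  [g₁.idx * 3 + 38]
21. n2.key = "xvp"  [A.ok ++ "p"]
22. n1.lim = true  [S.fin > 24]
23. n1.tag = 16  [S.fin - 9]
24. n11.idx = 16  [terminal]
25. n12.hot = 9  [terminal]
26. n0.lim = false  [S₀.fin == d.hot]
27. n0.tag = -1  [S₀.fin * -1 + 4]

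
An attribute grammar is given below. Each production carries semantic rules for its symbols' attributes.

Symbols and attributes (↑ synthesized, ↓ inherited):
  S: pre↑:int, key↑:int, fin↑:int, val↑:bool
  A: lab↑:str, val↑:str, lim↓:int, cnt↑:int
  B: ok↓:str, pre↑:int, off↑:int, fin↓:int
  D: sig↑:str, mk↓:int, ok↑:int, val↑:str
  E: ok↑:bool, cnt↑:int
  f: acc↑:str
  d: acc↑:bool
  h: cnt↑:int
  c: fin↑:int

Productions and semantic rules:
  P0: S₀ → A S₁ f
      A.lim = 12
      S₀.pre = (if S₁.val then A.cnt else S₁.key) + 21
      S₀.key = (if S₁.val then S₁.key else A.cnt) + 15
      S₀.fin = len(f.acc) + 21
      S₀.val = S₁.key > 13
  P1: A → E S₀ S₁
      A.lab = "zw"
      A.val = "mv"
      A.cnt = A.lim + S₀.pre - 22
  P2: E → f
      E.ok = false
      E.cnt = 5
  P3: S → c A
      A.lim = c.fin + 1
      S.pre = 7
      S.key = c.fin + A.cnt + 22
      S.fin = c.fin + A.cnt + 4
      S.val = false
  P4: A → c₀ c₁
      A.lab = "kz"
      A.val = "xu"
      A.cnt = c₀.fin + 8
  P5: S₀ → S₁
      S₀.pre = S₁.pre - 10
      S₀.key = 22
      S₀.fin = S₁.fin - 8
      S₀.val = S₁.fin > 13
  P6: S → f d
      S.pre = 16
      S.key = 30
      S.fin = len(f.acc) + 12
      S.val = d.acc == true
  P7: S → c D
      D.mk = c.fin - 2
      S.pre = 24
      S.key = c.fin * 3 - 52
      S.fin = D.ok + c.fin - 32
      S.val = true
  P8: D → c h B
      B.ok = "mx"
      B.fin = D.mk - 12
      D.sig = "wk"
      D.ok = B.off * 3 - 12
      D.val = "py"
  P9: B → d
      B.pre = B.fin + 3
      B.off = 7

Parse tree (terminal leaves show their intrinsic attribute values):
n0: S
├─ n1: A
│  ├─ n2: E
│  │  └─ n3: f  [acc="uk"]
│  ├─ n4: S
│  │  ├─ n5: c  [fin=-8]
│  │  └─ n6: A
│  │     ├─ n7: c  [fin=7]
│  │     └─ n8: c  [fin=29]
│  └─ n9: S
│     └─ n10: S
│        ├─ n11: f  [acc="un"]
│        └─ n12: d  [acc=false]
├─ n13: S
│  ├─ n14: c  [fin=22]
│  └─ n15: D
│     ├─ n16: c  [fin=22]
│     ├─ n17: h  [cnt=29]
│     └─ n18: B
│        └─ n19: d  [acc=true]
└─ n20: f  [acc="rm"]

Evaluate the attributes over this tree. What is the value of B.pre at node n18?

11

1. n1.lim = 12  [12]
2. n3.acc = "uk"  [terminal]
3. n2.ok = false  [false]
4. n2.cnt = 5  [5]
5. n5.fin = -8  [terminal]
6. n6.lim = -7  [c.fin + 1]
7. n7.fin = 7  [terminal]
8. n8.fin = 29  [terminal]
9. n6.lab = "kz"  ["kz"]
10. n6.val = "xu"  ["xu"]
11. n6.cnt = 15  [c₀.fin + 8]
12. n4.pre = 7  [7]
13. n4.key = 29  [c.fin + A.cnt + 22]
14. n4.fin = 11  [c.fin + A.cnt + 4]
15. n4.val = false  [false]
16. n11.acc = "un"  [terminal]
17. n12.acc = false  [terminal]
18. n10.pre = 16  [16]
19. n10.key = 30  [30]
20. n10.fin = 14  [len(f.acc) + 12]
21. n10.val = false  [d.acc == true]
22. n9.pre = 6  [S₁.pre - 10]
23. n9.key = 22  [22]
24. n9.fin = 6  [S₁.fin - 8]
25. n9.val = true  [S₁.fin > 13]
26. n1.lab = "zw"  ["zw"]
27. n1.val = "mv"  ["mv"]
28. n1.cnt = -3  [A.lim + S₀.pre - 22]
29. n14.fin = 22  [terminal]
30. n15.mk = 20  [c.fin - 2]
31. n16.fin = 22  [terminal]
32. n17.cnt = 29  [terminal]
33. n18.ok = "mx"  ["mx"]
34. n18.fin = 8  [D.mk - 12]
35. n19.acc = true  [terminal]
36. n18.pre = 11  [B.fin + 3]
37. n18.off = 7  [7]
38. n15.sig = "wk"  ["wk"]
39. n15.ok = 9  [B.off * 3 - 12]
40. n15.val = "py"  ["py"]
41. n13.pre = 24  [24]
42. n13.key = 14  [c.fin * 3 - 52]
43. n13.fin = -1  [D.ok + c.fin - 32]
44. n13.val = true  [true]
45. n20.acc = "rm"  [terminal]
46. n0.pre = 18  [(if S₁.val then A.cnt else S₁.key) + 21]
47. n0.key = 29  [(if S₁.val then S₁.key else A.cnt) + 15]
48. n0.fin = 23  [len(f.acc) + 21]
49. n0.val = true  [S₁.key > 13]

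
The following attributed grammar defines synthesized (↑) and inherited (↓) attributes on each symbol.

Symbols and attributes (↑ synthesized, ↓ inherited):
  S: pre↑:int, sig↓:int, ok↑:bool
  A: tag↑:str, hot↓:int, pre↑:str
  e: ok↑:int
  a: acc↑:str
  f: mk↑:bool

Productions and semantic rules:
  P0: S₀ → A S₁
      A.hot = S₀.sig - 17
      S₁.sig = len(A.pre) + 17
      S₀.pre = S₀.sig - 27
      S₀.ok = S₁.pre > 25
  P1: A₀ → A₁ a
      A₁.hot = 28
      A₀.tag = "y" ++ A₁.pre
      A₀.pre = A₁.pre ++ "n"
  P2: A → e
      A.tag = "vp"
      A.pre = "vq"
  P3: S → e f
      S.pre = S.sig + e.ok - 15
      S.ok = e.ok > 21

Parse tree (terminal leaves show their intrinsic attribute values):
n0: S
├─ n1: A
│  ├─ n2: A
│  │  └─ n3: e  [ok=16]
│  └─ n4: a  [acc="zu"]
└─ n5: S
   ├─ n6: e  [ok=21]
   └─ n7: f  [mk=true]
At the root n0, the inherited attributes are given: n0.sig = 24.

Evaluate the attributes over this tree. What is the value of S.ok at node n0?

true

1. n0.sig = 24  [given at root]
2. n1.hot = 7  [S₀.sig - 17]
3. n2.hot = 28  [28]
4. n3.ok = 16  [terminal]
5. n2.tag = "vp"  ["vp"]
6. n2.pre = "vq"  ["vq"]
7. n4.acc = "zu"  [terminal]
8. n1.tag = "yvq"  ["y" ++ A₁.pre]
9. n1.pre = "vqn"  [A₁.pre ++ "n"]
10. n5.sig = 20  [len(A.pre) + 17]
11. n6.ok = 21  [terminal]
12. n7.mk = true  [terminal]
13. n5.pre = 26  [S.sig + e.ok - 15]
14. n5.ok = false  [e.ok > 21]
15. n0.pre = -3  [S₀.sig - 27]
16. n0.ok = true  [S₁.pre > 25]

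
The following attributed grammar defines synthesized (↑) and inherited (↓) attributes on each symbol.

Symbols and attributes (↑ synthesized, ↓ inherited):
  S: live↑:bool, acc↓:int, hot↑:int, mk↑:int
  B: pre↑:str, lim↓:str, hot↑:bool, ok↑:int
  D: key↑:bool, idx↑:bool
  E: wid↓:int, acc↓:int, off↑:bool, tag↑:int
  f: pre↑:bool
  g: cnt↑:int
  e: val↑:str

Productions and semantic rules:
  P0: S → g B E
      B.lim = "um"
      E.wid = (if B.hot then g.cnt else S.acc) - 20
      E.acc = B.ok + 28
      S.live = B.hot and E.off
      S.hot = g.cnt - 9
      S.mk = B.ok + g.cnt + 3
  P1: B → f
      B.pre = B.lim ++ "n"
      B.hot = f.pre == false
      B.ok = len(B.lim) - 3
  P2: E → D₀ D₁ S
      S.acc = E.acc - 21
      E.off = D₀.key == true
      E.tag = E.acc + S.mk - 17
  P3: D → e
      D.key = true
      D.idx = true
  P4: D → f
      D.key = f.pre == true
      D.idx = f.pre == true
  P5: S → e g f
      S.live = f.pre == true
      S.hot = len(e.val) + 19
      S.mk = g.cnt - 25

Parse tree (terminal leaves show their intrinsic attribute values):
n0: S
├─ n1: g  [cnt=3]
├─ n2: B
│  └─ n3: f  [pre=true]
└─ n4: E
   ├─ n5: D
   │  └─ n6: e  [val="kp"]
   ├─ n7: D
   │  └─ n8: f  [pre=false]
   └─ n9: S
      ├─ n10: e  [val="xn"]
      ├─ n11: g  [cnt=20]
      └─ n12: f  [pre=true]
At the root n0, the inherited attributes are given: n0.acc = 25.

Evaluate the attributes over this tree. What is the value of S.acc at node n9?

1. n0.acc = 25  [given at root]
2. n1.cnt = 3  [terminal]
3. n2.lim = "um"  ["um"]
4. n3.pre = true  [terminal]
5. n2.pre = "umn"  [B.lim ++ "n"]
6. n2.hot = false  [f.pre == false]
7. n2.ok = -1  [len(B.lim) - 3]
8. n4.wid = 5  [(if B.hot then g.cnt else S.acc) - 20]
9. n4.acc = 27  [B.ok + 28]
10. n6.val = "kp"  [terminal]
11. n5.key = true  [true]
12. n5.idx = true  [true]
13. n8.pre = false  [terminal]
14. n7.key = false  [f.pre == true]
15. n7.idx = false  [f.pre == true]
16. n9.acc = 6  [E.acc - 21]
17. n10.val = "xn"  [terminal]
18. n11.cnt = 20  [terminal]
19. n12.pre = true  [terminal]
20. n9.live = true  [f.pre == true]
21. n9.hot = 21  [len(e.val) + 19]
22. n9.mk = -5  [g.cnt - 25]
23. n4.off = true  [D₀.key == true]
24. n4.tag = 5  [E.acc + S.mk - 17]
25. n0.live = false  [B.hot and E.off]
26. n0.hot = -6  [g.cnt - 9]
27. n0.mk = 5  [B.ok + g.cnt + 3]

6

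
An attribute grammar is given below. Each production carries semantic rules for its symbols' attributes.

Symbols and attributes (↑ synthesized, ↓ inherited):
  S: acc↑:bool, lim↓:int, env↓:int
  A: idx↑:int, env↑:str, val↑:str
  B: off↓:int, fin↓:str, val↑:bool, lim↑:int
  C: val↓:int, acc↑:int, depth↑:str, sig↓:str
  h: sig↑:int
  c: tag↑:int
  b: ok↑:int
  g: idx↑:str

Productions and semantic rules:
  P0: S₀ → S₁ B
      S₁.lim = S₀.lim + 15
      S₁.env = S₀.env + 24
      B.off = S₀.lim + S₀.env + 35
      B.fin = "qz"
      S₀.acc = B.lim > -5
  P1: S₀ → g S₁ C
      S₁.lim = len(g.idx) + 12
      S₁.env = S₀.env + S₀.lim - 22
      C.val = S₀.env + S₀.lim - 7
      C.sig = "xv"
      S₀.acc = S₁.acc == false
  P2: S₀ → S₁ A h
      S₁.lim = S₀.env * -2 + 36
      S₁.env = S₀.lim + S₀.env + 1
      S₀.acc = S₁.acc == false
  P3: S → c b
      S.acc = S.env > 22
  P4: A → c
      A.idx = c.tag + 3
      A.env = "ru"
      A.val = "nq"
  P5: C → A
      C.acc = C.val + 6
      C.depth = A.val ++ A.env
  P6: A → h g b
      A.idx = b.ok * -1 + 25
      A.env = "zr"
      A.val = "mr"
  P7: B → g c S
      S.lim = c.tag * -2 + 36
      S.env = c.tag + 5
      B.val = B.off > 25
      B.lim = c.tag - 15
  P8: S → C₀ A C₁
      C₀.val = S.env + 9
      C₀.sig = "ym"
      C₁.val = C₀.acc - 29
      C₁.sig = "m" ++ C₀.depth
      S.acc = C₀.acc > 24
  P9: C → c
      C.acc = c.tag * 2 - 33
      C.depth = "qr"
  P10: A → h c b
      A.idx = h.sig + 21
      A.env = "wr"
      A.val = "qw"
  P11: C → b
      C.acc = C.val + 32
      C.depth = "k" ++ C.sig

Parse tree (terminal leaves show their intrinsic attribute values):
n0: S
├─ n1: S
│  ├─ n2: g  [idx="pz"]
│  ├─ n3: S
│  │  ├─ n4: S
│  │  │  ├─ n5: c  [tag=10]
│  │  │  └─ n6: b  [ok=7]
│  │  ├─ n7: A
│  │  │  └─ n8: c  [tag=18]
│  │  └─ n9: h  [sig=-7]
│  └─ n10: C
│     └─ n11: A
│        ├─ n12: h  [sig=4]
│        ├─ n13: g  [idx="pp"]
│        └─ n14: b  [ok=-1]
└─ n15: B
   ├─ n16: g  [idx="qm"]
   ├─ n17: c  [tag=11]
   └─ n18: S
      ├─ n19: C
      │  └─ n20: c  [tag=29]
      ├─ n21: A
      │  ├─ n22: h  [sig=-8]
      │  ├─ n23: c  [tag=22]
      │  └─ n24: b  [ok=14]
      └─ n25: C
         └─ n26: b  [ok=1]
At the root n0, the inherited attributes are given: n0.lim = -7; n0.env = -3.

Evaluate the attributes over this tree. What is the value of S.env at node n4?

1. n0.lim = -7  [given at root]
2. n0.env = -3  [given at root]
3. n1.lim = 8  [S₀.lim + 15]
4. n1.env = 21  [S₀.env + 24]
5. n2.idx = "pz"  [terminal]
6. n3.lim = 14  [len(g.idx) + 12]
7. n3.env = 7  [S₀.env + S₀.lim - 22]
8. n4.lim = 22  [S₀.env * -2 + 36]
9. n4.env = 22  [S₀.lim + S₀.env + 1]
10. n5.tag = 10  [terminal]
11. n6.ok = 7  [terminal]
12. n4.acc = false  [S.env > 22]
13. n8.tag = 18  [terminal]
14. n7.idx = 21  [c.tag + 3]
15. n7.env = "ru"  ["ru"]
16. n7.val = "nq"  ["nq"]
17. n9.sig = -7  [terminal]
18. n3.acc = true  [S₁.acc == false]
19. n10.val = 22  [S₀.env + S₀.lim - 7]
20. n10.sig = "xv"  ["xv"]
21. n12.sig = 4  [terminal]
22. n13.idx = "pp"  [terminal]
23. n14.ok = -1  [terminal]
24. n11.idx = 26  [b.ok * -1 + 25]
25. n11.env = "zr"  ["zr"]
26. n11.val = "mr"  ["mr"]
27. n10.acc = 28  [C.val + 6]
28. n10.depth = "mrzr"  [A.val ++ A.env]
29. n1.acc = false  [S₁.acc == false]
30. n15.off = 25  [S₀.lim + S₀.env + 35]
31. n15.fin = "qz"  ["qz"]
32. n16.idx = "qm"  [terminal]
33. n17.tag = 11  [terminal]
34. n18.lim = 14  [c.tag * -2 + 36]
35. n18.env = 16  [c.tag + 5]
36. n19.val = 25  [S.env + 9]
37. n19.sig = "ym"  ["ym"]
38. n20.tag = 29  [terminal]
39. n19.acc = 25  [c.tag * 2 - 33]
40. n19.depth = "qr"  ["qr"]
41. n22.sig = -8  [terminal]
42. n23.tag = 22  [terminal]
43. n24.ok = 14  [terminal]
44. n21.idx = 13  [h.sig + 21]
45. n21.env = "wr"  ["wr"]
46. n21.val = "qw"  ["qw"]
47. n25.val = -4  [C₀.acc - 29]
48. n25.sig = "mqr"  ["m" ++ C₀.depth]
49. n26.ok = 1  [terminal]
50. n25.acc = 28  [C.val + 32]
51. n25.depth = "kmqr"  ["k" ++ C.sig]
52. n18.acc = true  [C₀.acc > 24]
53. n15.val = false  [B.off > 25]
54. n15.lim = -4  [c.tag - 15]
55. n0.acc = true  [B.lim > -5]

22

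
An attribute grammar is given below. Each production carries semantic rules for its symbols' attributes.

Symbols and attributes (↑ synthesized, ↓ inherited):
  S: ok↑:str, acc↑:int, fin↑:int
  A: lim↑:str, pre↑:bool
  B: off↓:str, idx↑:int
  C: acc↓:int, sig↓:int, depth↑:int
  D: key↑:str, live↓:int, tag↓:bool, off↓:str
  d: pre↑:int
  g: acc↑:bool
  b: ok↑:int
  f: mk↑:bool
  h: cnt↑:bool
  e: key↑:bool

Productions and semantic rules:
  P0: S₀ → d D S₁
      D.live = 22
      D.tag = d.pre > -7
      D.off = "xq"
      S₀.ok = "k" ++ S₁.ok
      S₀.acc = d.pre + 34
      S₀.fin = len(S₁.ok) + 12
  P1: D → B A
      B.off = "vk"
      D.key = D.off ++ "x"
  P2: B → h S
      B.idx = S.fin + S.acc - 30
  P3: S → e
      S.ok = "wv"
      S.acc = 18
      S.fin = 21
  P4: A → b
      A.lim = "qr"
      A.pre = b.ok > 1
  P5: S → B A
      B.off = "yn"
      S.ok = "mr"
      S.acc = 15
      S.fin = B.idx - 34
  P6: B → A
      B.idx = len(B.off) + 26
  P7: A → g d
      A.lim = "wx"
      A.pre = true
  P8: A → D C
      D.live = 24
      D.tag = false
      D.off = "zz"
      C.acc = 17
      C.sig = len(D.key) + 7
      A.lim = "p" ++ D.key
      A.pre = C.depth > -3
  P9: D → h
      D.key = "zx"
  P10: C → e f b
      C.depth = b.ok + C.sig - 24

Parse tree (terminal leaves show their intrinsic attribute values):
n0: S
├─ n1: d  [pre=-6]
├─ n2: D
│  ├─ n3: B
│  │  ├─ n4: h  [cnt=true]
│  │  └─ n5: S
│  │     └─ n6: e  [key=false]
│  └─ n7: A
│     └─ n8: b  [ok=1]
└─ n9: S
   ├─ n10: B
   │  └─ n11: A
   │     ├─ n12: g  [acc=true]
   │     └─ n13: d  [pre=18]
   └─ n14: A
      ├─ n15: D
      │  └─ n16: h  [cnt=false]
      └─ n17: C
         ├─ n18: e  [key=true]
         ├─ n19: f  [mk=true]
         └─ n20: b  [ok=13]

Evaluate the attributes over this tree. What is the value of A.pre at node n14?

true

1. n1.pre = -6  [terminal]
2. n2.live = 22  [22]
3. n2.tag = true  [d.pre > -7]
4. n2.off = "xq"  ["xq"]
5. n3.off = "vk"  ["vk"]
6. n4.cnt = true  [terminal]
7. n6.key = false  [terminal]
8. n5.ok = "wv"  ["wv"]
9. n5.acc = 18  [18]
10. n5.fin = 21  [21]
11. n3.idx = 9  [S.fin + S.acc - 30]
12. n8.ok = 1  [terminal]
13. n7.lim = "qr"  ["qr"]
14. n7.pre = false  [b.ok > 1]
15. n2.key = "xqx"  [D.off ++ "x"]
16. n10.off = "yn"  ["yn"]
17. n12.acc = true  [terminal]
18. n13.pre = 18  [terminal]
19. n11.lim = "wx"  ["wx"]
20. n11.pre = true  [true]
21. n10.idx = 28  [len(B.off) + 26]
22. n15.live = 24  [24]
23. n15.tag = false  [false]
24. n15.off = "zz"  ["zz"]
25. n16.cnt = false  [terminal]
26. n15.key = "zx"  ["zx"]
27. n17.acc = 17  [17]
28. n17.sig = 9  [len(D.key) + 7]
29. n18.key = true  [terminal]
30. n19.mk = true  [terminal]
31. n20.ok = 13  [terminal]
32. n17.depth = -2  [b.ok + C.sig - 24]
33. n14.lim = "pzx"  ["p" ++ D.key]
34. n14.pre = true  [C.depth > -3]
35. n9.ok = "mr"  ["mr"]
36. n9.acc = 15  [15]
37. n9.fin = -6  [B.idx - 34]
38. n0.ok = "kmr"  ["k" ++ S₁.ok]
39. n0.acc = 28  [d.pre + 34]
40. n0.fin = 14  [len(S₁.ok) + 12]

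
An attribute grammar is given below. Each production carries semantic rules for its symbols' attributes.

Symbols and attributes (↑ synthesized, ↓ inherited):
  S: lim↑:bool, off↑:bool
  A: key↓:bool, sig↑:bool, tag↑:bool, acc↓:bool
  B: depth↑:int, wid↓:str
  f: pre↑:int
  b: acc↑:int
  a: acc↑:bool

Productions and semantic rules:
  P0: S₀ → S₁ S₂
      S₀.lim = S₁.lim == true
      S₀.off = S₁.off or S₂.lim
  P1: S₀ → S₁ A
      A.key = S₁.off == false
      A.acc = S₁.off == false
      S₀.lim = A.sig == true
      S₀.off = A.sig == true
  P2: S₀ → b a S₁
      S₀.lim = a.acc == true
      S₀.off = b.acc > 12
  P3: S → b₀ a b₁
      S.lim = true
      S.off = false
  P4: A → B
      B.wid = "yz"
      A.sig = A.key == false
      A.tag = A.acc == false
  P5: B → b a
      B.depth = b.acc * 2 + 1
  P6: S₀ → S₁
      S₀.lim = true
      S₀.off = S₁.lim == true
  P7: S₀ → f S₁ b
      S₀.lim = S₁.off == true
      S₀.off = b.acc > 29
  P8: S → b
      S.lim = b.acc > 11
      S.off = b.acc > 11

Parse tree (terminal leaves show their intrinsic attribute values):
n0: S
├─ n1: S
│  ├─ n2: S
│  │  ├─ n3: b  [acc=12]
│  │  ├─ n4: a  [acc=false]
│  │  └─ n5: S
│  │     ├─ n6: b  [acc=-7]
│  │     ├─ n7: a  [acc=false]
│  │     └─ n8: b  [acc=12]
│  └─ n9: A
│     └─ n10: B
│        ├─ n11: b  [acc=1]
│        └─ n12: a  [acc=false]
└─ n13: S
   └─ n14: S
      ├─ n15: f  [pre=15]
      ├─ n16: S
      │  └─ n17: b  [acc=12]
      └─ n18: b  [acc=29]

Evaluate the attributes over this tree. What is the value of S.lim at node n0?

false

1. n3.acc = 12  [terminal]
2. n4.acc = false  [terminal]
3. n6.acc = -7  [terminal]
4. n7.acc = false  [terminal]
5. n8.acc = 12  [terminal]
6. n5.lim = true  [true]
7. n5.off = false  [false]
8. n2.lim = false  [a.acc == true]
9. n2.off = false  [b.acc > 12]
10. n9.key = true  [S₁.off == false]
11. n9.acc = true  [S₁.off == false]
12. n10.wid = "yz"  ["yz"]
13. n11.acc = 1  [terminal]
14. n12.acc = false  [terminal]
15. n10.depth = 3  [b.acc * 2 + 1]
16. n9.sig = false  [A.key == false]
17. n9.tag = false  [A.acc == false]
18. n1.lim = false  [A.sig == true]
19. n1.off = false  [A.sig == true]
20. n15.pre = 15  [terminal]
21. n17.acc = 12  [terminal]
22. n16.lim = true  [b.acc > 11]
23. n16.off = true  [b.acc > 11]
24. n18.acc = 29  [terminal]
25. n14.lim = true  [S₁.off == true]
26. n14.off = false  [b.acc > 29]
27. n13.lim = true  [true]
28. n13.off = true  [S₁.lim == true]
29. n0.lim = false  [S₁.lim == true]
30. n0.off = true  [S₁.off or S₂.lim]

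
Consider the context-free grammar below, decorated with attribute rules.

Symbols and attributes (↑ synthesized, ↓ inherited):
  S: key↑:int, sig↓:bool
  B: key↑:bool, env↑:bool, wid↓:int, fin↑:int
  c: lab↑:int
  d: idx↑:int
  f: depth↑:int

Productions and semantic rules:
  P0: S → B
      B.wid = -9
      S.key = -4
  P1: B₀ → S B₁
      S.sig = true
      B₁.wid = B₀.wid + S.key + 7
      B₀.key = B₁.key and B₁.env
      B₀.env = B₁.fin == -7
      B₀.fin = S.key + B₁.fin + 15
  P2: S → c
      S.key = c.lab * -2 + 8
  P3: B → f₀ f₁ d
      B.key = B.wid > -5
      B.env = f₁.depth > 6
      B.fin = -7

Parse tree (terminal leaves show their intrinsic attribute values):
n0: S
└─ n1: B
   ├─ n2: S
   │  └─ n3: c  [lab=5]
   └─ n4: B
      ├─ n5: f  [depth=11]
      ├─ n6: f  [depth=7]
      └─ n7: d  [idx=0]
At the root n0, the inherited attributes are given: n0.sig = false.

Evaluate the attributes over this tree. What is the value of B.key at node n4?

1. n0.sig = false  [given at root]
2. n1.wid = -9  [-9]
3. n2.sig = true  [true]
4. n3.lab = 5  [terminal]
5. n2.key = -2  [c.lab * -2 + 8]
6. n4.wid = -4  [B₀.wid + S.key + 7]
7. n5.depth = 11  [terminal]
8. n6.depth = 7  [terminal]
9. n7.idx = 0  [terminal]
10. n4.key = true  [B.wid > -5]
11. n4.env = true  [f₁.depth > 6]
12. n4.fin = -7  [-7]
13. n1.key = true  [B₁.key and B₁.env]
14. n1.env = true  [B₁.fin == -7]
15. n1.fin = 6  [S.key + B₁.fin + 15]
16. n0.key = -4  [-4]

true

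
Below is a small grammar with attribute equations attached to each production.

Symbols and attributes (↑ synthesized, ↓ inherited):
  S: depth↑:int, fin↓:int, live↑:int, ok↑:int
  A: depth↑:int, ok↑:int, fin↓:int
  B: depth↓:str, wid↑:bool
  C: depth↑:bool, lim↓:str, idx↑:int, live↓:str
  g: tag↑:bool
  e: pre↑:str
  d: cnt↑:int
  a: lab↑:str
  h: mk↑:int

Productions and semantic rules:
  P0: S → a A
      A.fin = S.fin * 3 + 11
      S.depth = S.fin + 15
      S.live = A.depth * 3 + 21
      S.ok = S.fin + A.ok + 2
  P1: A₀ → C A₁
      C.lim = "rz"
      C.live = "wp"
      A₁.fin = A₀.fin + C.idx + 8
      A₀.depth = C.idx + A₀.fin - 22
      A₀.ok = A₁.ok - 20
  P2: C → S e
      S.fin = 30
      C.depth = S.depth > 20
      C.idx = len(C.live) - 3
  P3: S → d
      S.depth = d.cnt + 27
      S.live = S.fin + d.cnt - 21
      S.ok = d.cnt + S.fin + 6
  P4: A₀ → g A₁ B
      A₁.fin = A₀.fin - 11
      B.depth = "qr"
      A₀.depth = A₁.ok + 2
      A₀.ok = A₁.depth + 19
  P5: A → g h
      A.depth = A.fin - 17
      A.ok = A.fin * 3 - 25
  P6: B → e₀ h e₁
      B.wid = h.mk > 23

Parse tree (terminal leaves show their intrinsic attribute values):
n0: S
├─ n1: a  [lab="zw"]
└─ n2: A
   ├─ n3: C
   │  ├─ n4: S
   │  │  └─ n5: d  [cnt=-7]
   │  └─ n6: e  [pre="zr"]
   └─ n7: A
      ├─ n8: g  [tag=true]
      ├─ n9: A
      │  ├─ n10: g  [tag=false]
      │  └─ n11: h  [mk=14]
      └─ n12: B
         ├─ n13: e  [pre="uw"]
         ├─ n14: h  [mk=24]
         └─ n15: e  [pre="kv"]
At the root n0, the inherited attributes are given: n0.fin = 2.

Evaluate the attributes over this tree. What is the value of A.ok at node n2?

1. n0.fin = 2  [given at root]
2. n1.lab = "zw"  [terminal]
3. n2.fin = 17  [S.fin * 3 + 11]
4. n3.lim = "rz"  ["rz"]
5. n3.live = "wp"  ["wp"]
6. n4.fin = 30  [30]
7. n5.cnt = -7  [terminal]
8. n4.depth = 20  [d.cnt + 27]
9. n4.live = 2  [S.fin + d.cnt - 21]
10. n4.ok = 29  [d.cnt + S.fin + 6]
11. n6.pre = "zr"  [terminal]
12. n3.depth = false  [S.depth > 20]
13. n3.idx = -1  [len(C.live) - 3]
14. n7.fin = 24  [A₀.fin + C.idx + 8]
15. n8.tag = true  [terminal]
16. n9.fin = 13  [A₀.fin - 11]
17. n10.tag = false  [terminal]
18. n11.mk = 14  [terminal]
19. n9.depth = -4  [A.fin - 17]
20. n9.ok = 14  [A.fin * 3 - 25]
21. n12.depth = "qr"  ["qr"]
22. n13.pre = "uw"  [terminal]
23. n14.mk = 24  [terminal]
24. n15.pre = "kv"  [terminal]
25. n12.wid = true  [h.mk > 23]
26. n7.depth = 16  [A₁.ok + 2]
27. n7.ok = 15  [A₁.depth + 19]
28. n2.depth = -6  [C.idx + A₀.fin - 22]
29. n2.ok = -5  [A₁.ok - 20]
30. n0.depth = 17  [S.fin + 15]
31. n0.live = 3  [A.depth * 3 + 21]
32. n0.ok = -1  [S.fin + A.ok + 2]

-5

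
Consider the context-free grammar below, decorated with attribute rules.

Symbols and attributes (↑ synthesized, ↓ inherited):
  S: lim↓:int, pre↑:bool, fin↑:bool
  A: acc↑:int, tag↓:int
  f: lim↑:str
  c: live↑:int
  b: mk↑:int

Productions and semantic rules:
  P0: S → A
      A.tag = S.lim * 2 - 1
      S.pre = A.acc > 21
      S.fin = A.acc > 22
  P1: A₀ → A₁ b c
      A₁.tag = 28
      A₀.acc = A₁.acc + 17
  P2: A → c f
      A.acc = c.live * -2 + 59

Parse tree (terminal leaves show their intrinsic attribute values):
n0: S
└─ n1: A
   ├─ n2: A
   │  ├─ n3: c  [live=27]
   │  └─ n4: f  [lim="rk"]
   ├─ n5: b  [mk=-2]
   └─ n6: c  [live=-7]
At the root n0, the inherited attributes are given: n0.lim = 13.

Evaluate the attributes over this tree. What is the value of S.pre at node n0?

true

1. n0.lim = 13  [given at root]
2. n1.tag = 25  [S.lim * 2 - 1]
3. n2.tag = 28  [28]
4. n3.live = 27  [terminal]
5. n4.lim = "rk"  [terminal]
6. n2.acc = 5  [c.live * -2 + 59]
7. n5.mk = -2  [terminal]
8. n6.live = -7  [terminal]
9. n1.acc = 22  [A₁.acc + 17]
10. n0.pre = true  [A.acc > 21]
11. n0.fin = false  [A.acc > 22]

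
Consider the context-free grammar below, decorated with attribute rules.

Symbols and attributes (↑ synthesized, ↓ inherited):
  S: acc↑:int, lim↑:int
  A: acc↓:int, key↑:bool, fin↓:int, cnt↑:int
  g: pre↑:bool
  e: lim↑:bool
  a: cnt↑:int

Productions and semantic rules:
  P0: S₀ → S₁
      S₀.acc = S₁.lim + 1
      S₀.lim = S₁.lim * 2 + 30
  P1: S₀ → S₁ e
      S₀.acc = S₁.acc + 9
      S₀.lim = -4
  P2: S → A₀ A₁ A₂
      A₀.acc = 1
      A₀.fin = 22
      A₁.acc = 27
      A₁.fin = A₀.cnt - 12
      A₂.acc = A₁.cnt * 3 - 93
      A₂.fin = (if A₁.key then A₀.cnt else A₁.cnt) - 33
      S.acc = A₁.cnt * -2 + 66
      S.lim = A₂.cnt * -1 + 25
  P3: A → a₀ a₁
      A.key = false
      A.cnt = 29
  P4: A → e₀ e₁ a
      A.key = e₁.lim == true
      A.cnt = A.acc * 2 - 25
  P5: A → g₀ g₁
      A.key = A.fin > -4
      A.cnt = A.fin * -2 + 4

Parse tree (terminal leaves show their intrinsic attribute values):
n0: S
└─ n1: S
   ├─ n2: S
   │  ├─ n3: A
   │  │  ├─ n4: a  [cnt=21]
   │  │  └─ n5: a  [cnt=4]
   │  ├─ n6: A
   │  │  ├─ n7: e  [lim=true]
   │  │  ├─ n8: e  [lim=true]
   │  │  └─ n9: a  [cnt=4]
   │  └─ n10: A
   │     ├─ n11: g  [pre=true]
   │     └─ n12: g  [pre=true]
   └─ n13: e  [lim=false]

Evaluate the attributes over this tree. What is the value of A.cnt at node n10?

12

1. n3.acc = 1  [1]
2. n3.fin = 22  [22]
3. n4.cnt = 21  [terminal]
4. n5.cnt = 4  [terminal]
5. n3.key = false  [false]
6. n3.cnt = 29  [29]
7. n6.acc = 27  [27]
8. n6.fin = 17  [A₀.cnt - 12]
9. n7.lim = true  [terminal]
10. n8.lim = true  [terminal]
11. n9.cnt = 4  [terminal]
12. n6.key = true  [e₁.lim == true]
13. n6.cnt = 29  [A.acc * 2 - 25]
14. n10.acc = -6  [A₁.cnt * 3 - 93]
15. n10.fin = -4  [(if A₁.key then A₀.cnt else A₁.cnt) - 33]
16. n11.pre = true  [terminal]
17. n12.pre = true  [terminal]
18. n10.key = false  [A.fin > -4]
19. n10.cnt = 12  [A.fin * -2 + 4]
20. n2.acc = 8  [A₁.cnt * -2 + 66]
21. n2.lim = 13  [A₂.cnt * -1 + 25]
22. n13.lim = false  [terminal]
23. n1.acc = 17  [S₁.acc + 9]
24. n1.lim = -4  [-4]
25. n0.acc = -3  [S₁.lim + 1]
26. n0.lim = 22  [S₁.lim * 2 + 30]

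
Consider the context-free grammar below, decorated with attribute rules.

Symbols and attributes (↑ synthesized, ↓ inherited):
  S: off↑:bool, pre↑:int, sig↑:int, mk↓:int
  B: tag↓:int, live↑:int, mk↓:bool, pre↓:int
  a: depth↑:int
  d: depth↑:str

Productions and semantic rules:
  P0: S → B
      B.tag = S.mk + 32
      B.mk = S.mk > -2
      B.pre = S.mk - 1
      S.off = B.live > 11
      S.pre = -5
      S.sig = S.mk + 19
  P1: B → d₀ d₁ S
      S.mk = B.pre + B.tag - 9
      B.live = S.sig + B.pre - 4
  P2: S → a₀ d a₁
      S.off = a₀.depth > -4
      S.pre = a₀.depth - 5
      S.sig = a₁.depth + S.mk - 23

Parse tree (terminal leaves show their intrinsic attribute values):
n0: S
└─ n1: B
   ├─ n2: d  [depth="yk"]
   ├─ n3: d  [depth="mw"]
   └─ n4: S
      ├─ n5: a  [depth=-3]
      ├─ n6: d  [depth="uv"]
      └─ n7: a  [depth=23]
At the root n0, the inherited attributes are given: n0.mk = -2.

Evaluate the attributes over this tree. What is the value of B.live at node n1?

11

1. n0.mk = -2  [given at root]
2. n1.tag = 30  [S.mk + 32]
3. n1.mk = false  [S.mk > -2]
4. n1.pre = -3  [S.mk - 1]
5. n2.depth = "yk"  [terminal]
6. n3.depth = "mw"  [terminal]
7. n4.mk = 18  [B.pre + B.tag - 9]
8. n5.depth = -3  [terminal]
9. n6.depth = "uv"  [terminal]
10. n7.depth = 23  [terminal]
11. n4.off = true  [a₀.depth > -4]
12. n4.pre = -8  [a₀.depth - 5]
13. n4.sig = 18  [a₁.depth + S.mk - 23]
14. n1.live = 11  [S.sig + B.pre - 4]
15. n0.off = false  [B.live > 11]
16. n0.pre = -5  [-5]
17. n0.sig = 17  [S.mk + 19]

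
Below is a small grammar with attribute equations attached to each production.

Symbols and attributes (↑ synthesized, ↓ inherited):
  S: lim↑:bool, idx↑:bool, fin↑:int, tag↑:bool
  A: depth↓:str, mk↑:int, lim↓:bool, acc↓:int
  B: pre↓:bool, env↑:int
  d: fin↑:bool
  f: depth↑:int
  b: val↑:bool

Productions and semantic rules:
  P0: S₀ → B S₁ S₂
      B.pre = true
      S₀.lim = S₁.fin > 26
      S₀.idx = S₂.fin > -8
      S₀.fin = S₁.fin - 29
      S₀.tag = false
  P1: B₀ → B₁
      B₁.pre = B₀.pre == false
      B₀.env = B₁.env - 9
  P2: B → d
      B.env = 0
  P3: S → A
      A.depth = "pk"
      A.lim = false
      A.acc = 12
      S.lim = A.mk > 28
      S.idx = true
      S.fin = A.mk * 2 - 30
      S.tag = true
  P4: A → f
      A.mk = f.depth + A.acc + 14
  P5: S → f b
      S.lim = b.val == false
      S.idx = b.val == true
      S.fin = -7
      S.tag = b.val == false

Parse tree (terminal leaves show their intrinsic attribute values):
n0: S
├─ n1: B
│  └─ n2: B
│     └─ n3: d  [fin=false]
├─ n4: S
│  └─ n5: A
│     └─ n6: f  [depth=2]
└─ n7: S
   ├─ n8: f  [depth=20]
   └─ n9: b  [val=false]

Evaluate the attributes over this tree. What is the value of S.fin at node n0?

-3

1. n1.pre = true  [true]
2. n2.pre = false  [B₀.pre == false]
3. n3.fin = false  [terminal]
4. n2.env = 0  [0]
5. n1.env = -9  [B₁.env - 9]
6. n5.depth = "pk"  ["pk"]
7. n5.lim = false  [false]
8. n5.acc = 12  [12]
9. n6.depth = 2  [terminal]
10. n5.mk = 28  [f.depth + A.acc + 14]
11. n4.lim = false  [A.mk > 28]
12. n4.idx = true  [true]
13. n4.fin = 26  [A.mk * 2 - 30]
14. n4.tag = true  [true]
15. n8.depth = 20  [terminal]
16. n9.val = false  [terminal]
17. n7.lim = true  [b.val == false]
18. n7.idx = false  [b.val == true]
19. n7.fin = -7  [-7]
20. n7.tag = true  [b.val == false]
21. n0.lim = false  [S₁.fin > 26]
22. n0.idx = true  [S₂.fin > -8]
23. n0.fin = -3  [S₁.fin - 29]
24. n0.tag = false  [false]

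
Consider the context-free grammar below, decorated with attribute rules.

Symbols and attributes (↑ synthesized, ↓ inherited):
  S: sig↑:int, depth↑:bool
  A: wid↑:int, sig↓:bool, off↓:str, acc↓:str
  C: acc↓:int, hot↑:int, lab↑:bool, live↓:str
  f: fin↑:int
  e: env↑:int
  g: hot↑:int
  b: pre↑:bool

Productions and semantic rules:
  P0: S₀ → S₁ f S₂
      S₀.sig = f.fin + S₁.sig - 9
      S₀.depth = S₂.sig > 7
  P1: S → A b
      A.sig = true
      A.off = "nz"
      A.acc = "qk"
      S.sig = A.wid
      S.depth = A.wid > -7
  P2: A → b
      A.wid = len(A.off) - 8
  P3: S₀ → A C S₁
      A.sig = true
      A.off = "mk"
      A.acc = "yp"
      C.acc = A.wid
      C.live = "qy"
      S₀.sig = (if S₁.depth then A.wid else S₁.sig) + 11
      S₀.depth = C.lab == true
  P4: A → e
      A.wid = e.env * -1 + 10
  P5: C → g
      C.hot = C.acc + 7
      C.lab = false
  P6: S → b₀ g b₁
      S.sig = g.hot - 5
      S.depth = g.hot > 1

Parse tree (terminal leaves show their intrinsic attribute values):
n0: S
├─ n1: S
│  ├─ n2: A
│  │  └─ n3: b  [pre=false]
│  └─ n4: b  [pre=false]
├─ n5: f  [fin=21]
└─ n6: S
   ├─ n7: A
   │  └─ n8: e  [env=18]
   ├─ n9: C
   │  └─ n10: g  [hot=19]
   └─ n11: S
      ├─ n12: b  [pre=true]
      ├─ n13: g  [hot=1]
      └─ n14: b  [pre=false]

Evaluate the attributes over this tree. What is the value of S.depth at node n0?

1. n2.sig = true  [true]
2. n2.off = "nz"  ["nz"]
3. n2.acc = "qk"  ["qk"]
4. n3.pre = false  [terminal]
5. n2.wid = -6  [len(A.off) - 8]
6. n4.pre = false  [terminal]
7. n1.sig = -6  [A.wid]
8. n1.depth = true  [A.wid > -7]
9. n5.fin = 21  [terminal]
10. n7.sig = true  [true]
11. n7.off = "mk"  ["mk"]
12. n7.acc = "yp"  ["yp"]
13. n8.env = 18  [terminal]
14. n7.wid = -8  [e.env * -1 + 10]
15. n9.acc = -8  [A.wid]
16. n9.live = "qy"  ["qy"]
17. n10.hot = 19  [terminal]
18. n9.hot = -1  [C.acc + 7]
19. n9.lab = false  [false]
20. n12.pre = true  [terminal]
21. n13.hot = 1  [terminal]
22. n14.pre = false  [terminal]
23. n11.sig = -4  [g.hot - 5]
24. n11.depth = false  [g.hot > 1]
25. n6.sig = 7  [(if S₁.depth then A.wid else S₁.sig) + 11]
26. n6.depth = false  [C.lab == true]
27. n0.sig = 6  [f.fin + S₁.sig - 9]
28. n0.depth = false  [S₂.sig > 7]

false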